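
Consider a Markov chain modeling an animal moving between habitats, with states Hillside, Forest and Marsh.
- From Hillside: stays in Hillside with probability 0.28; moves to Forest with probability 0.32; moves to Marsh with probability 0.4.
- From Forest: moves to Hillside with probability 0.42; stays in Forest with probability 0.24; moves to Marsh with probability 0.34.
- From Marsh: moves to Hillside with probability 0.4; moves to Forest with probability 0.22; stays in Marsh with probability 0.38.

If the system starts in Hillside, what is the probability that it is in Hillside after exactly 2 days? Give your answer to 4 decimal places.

0.3728

Sum over the intermediate state after 1 day:
P = P(Hillside→Hillside)·P(Hillside→Hillside) + P(Hillside→Forest)·P(Forest→Hillside) + P(Hillside→Marsh)·P(Marsh→Hillside)
  = 0.28×0.28 + 0.32×0.42 + 0.4×0.4
  = 0.0784 + 0.1344 + 0.1600 = 0.3728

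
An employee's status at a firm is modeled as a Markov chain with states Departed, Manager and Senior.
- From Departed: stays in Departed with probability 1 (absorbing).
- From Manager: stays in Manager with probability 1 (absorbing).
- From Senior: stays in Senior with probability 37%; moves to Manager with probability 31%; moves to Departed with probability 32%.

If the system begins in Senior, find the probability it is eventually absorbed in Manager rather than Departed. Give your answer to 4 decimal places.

0.4921

Let h(s) be the probability of absorption at Manager starting from transient state s. Then h(Manager) = 1 and h(Departed) = 0. By first-step analysis:
h(Senior) = 0.32·0 + 0.31·1 + 0.37·h(Senior)
Solving: h(Senior) = 0.4921.
Starting from Senior, the probability is 0.4921.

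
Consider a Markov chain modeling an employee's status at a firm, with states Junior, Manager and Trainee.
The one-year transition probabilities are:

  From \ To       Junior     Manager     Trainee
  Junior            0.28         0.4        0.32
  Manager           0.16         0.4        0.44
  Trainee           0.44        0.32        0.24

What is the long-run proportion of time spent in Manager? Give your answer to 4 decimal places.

0.3730

Let the stationary distribution be π with π = πP and π_1 + π_2 + π_3 = 1.
π_1 = 0.28·π_1 + 0.16·π_2 + 0.44·π_3
π_2 = 0.4·π_1 + 0.4·π_2 + 0.32·π_3
Solving with the normalization constraint gives π = (0.2893, 0.3730, 0.3377).
So the stationary probability of Manager is 0.3730.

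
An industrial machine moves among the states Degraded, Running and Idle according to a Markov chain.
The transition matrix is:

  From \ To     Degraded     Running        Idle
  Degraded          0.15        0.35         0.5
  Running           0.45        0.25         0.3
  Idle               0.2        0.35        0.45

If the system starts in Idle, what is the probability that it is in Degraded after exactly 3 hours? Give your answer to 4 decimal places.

Propagate the distribution vector 3 hours from Idle.
After 0 hours: (0.0000, 0.0000, 1.0000)
After 1 hour: (0.2000, 0.3500, 0.4500)
After 2 hours: (0.2775, 0.3150, 0.4075)
After 3 hours: (0.2649, 0.3185, 0.4166)
P(in Degraded after 3 hours) = 0.2649

0.2649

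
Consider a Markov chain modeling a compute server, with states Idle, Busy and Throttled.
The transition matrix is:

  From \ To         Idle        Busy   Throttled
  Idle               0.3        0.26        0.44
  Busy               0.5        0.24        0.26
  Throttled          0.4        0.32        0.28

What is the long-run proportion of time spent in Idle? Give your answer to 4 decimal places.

0.3886

Let the stationary distribution be π with π = πP and π_1 + π_2 + π_3 = 1.
π_1 = 0.3·π_1 + 0.5·π_2 + 0.4·π_3
π_2 = 0.26·π_1 + 0.24·π_2 + 0.32·π_3
Solving with the normalization constraint gives π = (0.3886, 0.2747, 0.3367).
So the stationary probability of Idle is 0.3886.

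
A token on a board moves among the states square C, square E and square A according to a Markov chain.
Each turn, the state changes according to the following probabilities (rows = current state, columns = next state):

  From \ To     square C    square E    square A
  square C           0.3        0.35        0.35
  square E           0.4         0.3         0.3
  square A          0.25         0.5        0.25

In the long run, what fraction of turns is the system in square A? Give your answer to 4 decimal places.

Let the stationary distribution be π with π = πP and π_1 + π_2 + π_3 = 1.
π_1 = 0.3·π_1 + 0.4·π_2 + 0.25·π_3
π_2 = 0.35·π_1 + 0.3·π_2 + 0.5·π_3
Solving with the normalization constraint gives π = (0.3226, 0.3763, 0.3011).
So the stationary probability of square A is 0.3011.

0.3011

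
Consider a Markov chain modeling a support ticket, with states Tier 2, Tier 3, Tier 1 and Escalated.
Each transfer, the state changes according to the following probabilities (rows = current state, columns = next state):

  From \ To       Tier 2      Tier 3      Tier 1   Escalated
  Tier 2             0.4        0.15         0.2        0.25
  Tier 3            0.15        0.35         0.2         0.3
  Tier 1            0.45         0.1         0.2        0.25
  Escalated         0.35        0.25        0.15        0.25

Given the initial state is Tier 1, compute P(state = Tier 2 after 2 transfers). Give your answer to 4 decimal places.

Propagate the distribution vector 2 transfers from Tier 1.
After 0 transfers: (0.0000, 0.0000, 1.0000, 0.0000)
After 1 transfer: (0.4500, 0.1000, 0.2000, 0.2500)
After 2 transfers: (0.3725, 0.1850, 0.1875, 0.2550)
P(in Tier 2 after 2 transfers) = 0.3725

0.3725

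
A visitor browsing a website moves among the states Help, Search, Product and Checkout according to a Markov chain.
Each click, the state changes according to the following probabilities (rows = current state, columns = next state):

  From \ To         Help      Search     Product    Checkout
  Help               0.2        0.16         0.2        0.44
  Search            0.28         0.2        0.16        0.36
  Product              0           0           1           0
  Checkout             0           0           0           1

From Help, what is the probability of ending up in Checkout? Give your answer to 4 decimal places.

0.6882

Let h(s) be the probability of absorption at Checkout starting from transient state s. Then h(Checkout) = 1 and h(Product) = 0. By first-step analysis:
h(Help) = 0.2·h(Help) + 0.16·h(Search) + 0.2·0 + 0.44·1
h(Search) = 0.28·h(Help) + 0.2·h(Search) + 0.16·0 + 0.36·1
Solving: h(Help) = 0.6882, h(Search) = 0.6909.
Starting from Help, the probability is 0.6882.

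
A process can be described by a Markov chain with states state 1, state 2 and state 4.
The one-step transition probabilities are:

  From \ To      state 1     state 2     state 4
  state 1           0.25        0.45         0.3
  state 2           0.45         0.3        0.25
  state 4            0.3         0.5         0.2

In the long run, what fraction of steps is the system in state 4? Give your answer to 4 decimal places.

0.2544

Let the stationary distribution be π with π = πP and π_1 + π_2 + π_3 = 1.
π_1 = 0.25·π_1 + 0.45·π_2 + 0.3·π_3
π_2 = 0.45·π_1 + 0.3·π_2 + 0.5·π_3
Solving with the normalization constraint gives π = (0.3432, 0.4024, 0.2544).
So the stationary probability of state 4 is 0.2544.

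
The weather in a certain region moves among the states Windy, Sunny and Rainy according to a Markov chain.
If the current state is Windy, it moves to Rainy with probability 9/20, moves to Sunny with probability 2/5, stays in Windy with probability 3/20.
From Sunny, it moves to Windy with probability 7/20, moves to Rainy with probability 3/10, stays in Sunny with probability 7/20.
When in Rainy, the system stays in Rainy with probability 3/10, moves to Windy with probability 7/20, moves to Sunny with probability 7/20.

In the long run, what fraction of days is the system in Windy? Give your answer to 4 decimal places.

0.2917

Let the stationary distribution be π with π = πP and π_1 + π_2 + π_3 = 1.
π_1 = 0.15·π_1 + 0.35·π_2 + 0.35·π_3
π_2 = 0.4·π_1 + 0.35·π_2 + 0.35·π_3
Solving with the normalization constraint gives π = (0.2917, 0.3646, 0.3438).
So the stationary probability of Windy is 0.2917.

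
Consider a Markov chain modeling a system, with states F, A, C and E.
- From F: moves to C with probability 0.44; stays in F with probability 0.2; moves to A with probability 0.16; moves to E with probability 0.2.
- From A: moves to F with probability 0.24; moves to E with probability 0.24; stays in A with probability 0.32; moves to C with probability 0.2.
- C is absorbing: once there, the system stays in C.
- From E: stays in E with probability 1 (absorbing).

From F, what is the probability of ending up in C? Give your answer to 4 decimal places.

Let h(s) be the probability of absorption at C starting from transient state s. Then h(C) = 1 and h(E) = 0. By first-step analysis:
h(F) = 0.2·h(F) + 0.16·h(A) + 0.44·1 + 0.2·0
h(A) = 0.24·h(F) + 0.32·h(A) + 0.2·1 + 0.24·0
Solving: h(F) = 0.6551, h(A) = 0.5253.
Starting from F, the probability is 0.6551.

0.6551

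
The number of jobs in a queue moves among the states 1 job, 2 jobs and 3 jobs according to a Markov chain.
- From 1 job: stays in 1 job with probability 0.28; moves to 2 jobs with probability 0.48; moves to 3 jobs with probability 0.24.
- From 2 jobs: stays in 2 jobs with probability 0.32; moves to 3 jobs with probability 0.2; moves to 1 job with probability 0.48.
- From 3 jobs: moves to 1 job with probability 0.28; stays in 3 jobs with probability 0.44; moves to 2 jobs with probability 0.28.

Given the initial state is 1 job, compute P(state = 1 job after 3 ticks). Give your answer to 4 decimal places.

Propagate the distribution vector 3 ticks from 1 job.
After 0 ticks: (1.0000, 0.0000, 0.0000)
After 1 tick: (0.2800, 0.4800, 0.2400)
After 2 ticks: (0.3760, 0.3552, 0.2688)
After 3 ticks: (0.3510, 0.3694, 0.2796)
P(in 1 job after 3 ticks) = 0.3510

0.3510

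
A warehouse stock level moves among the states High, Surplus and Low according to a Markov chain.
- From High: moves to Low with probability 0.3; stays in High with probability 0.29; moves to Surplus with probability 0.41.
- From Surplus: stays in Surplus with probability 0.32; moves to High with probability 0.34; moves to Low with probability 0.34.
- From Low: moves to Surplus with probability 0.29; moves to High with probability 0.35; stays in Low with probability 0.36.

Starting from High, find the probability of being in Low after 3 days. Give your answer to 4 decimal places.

0.3335

Propagate the distribution vector 3 days from High.
After 0 days: (1.0000, 0.0000, 0.0000)
After 1 day: (0.2900, 0.4100, 0.3000)
After 2 days: (0.3285, 0.3371, 0.3344)
After 3 days: (0.3269, 0.3395, 0.3335)
P(in Low after 3 days) = 0.3335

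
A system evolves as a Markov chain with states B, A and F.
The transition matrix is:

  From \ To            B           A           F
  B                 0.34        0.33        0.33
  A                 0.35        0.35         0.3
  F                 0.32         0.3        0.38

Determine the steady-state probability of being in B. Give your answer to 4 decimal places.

Let the stationary distribution be π with π = πP and π_1 + π_2 + π_3 = 1.
π_1 = 0.34·π_1 + 0.35·π_2 + 0.32·π_3
π_2 = 0.33·π_1 + 0.35·π_2 + 0.3·π_3
Solving with the normalization constraint gives π = (0.3365, 0.3264, 0.3371).
So the stationary probability of B is 0.3365.

0.3365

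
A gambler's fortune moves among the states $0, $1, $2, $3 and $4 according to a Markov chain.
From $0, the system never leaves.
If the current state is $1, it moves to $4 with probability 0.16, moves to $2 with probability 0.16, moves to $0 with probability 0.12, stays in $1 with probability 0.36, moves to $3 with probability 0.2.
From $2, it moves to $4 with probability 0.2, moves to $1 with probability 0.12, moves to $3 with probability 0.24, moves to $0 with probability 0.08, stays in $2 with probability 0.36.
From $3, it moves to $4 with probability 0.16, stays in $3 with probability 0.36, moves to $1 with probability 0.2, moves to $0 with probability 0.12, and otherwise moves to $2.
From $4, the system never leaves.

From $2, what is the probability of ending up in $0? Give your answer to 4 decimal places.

Let h(s) be the probability of absorption at $0 starting from transient state s. Then h($0) = 1 and h($4) = 0. By first-step analysis:
h($1) = 0.12·1 + 0.36·h($1) + 0.16·h($2) + 0.2·h($3) + 0.16·0
h($2) = 0.08·1 + 0.12·h($1) + 0.36·h($2) + 0.24·h($3) + 0.2·0
h($3) = 0.12·1 + 0.2·h($1) + 0.16·h($2) + 0.36·h($3) + 0.16·0
Solving: h($1) = 0.4000, h($2) = 0.3500, h($3) = 0.4000.
Starting from $2, the probability is 0.3500.

0.3500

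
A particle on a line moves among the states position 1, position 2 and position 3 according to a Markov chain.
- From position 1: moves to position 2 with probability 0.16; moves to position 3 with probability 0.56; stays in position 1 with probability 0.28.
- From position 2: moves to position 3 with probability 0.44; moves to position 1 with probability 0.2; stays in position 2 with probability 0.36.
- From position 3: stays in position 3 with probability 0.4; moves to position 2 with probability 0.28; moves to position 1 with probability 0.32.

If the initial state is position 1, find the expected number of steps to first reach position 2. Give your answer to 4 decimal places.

4.5886

Let t(s) be the expected number of steps to first reach position 2 from state s, with t(position 2) = 0. Conditioning on the first step:
t(position 1) = 1 + 0.28·t(position 1) + 0.56·t(position 3)
t(position 3) = 1 + 0.32·t(position 1) + 0.4·t(position 3)
Solving: t(position 1) = 4.5886, t(position 3) = 4.1139.
Expected steps from position 1 to position 2: 4.5886.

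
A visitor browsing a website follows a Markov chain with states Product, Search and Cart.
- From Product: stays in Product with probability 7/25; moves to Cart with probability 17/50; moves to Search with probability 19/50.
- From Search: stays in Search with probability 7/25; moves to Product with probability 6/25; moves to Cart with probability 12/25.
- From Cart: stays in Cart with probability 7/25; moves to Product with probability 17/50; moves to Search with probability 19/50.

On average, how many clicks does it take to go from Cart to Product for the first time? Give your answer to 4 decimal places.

Let t(s) be the expected number of clicks to first reach Product from state s, with t(Product) = 0. Conditioning on the first click:
t(Search) = 1 + 0.28·t(Search) + 0.48·t(Cart)
t(Cart) = 1 + 0.38·t(Search) + 0.28·t(Cart)
Solving: t(Search) = 3.5714, t(Cart) = 3.2738.
Expected clicks from Cart to Product: 3.2738.

3.2738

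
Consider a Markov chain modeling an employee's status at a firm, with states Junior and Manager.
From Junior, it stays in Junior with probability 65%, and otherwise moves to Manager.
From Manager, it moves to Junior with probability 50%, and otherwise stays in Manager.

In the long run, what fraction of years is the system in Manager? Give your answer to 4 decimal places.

0.4118

Let the stationary distribution be π with π = πP and π_1 + π_2 = 1.
π_1 = 0.65·π_1 + 0.5·π_2
Solving with the normalization constraint gives π = (0.5882, 0.4118).
So the stationary probability of Manager is 0.4118.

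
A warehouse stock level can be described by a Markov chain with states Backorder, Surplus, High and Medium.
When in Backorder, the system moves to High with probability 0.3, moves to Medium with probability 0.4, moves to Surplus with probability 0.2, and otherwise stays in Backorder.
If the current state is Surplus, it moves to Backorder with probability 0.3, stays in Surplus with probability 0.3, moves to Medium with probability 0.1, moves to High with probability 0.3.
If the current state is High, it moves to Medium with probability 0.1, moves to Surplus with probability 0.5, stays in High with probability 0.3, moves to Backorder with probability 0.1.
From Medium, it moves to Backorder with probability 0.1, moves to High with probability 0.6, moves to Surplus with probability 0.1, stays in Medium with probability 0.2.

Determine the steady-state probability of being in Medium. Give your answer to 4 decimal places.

Let the stationary distribution be π with π = πP and π_1 + π_2 + π_3 + π_4 = 1.
π_1 = 0.1·π_1 + 0.3·π_2 + 0.1·π_3 + 0.1·π_4
π_2 = 0.2·π_1 + 0.3·π_2 + 0.5·π_3 + 0.1·π_4
π_3 = 0.3·π_1 + 0.3·π_2 + 0.3·π_3 + 0.6·π_4
Solving with the normalization constraint gives π = (0.1641, 0.3204, 0.3497, 0.1658).
So the stationary probability of Medium is 0.1658.

0.1658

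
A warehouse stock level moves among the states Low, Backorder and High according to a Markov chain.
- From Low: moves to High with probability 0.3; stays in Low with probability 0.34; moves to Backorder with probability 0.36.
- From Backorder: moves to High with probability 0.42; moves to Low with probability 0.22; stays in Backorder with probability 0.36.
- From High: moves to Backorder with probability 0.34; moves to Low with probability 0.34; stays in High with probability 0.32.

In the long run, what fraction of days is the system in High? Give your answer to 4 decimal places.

Let the stationary distribution be π with π = πP and π_1 + π_2 + π_3 = 1.
π_1 = 0.34·π_1 + 0.22·π_2 + 0.34·π_3
π_2 = 0.36·π_1 + 0.36·π_2 + 0.34·π_3
Solving with the normalization constraint gives π = (0.2976, 0.3530, 0.3493).
So the stationary probability of High is 0.3493.

0.3493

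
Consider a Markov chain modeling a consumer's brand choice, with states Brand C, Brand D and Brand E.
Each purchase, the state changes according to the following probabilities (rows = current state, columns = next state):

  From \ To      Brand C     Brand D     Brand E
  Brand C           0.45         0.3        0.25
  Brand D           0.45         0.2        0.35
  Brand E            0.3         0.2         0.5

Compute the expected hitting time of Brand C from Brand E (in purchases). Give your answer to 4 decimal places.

Let t(s) be the expected number of purchases to first reach Brand C from state s, with t(Brand C) = 0. Conditioning on the first purchase:
t(Brand D) = 1 + 0.2·t(Brand D) + 0.35·t(Brand E)
t(Brand E) = 1 + 0.2·t(Brand D) + 0.5·t(Brand E)
Solving: t(Brand D) = 2.5758, t(Brand E) = 3.0303.
Expected purchases from Brand E to Brand C: 3.0303.

3.0303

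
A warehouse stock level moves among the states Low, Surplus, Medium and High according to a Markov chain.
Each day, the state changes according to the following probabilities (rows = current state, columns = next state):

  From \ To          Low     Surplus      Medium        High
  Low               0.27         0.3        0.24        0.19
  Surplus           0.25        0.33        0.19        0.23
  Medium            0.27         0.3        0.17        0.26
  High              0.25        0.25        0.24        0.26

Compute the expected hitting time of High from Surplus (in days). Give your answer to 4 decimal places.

Let t(s) be the expected number of days to first reach High from state s, with t(High) = 0. Conditioning on the first day:
t(Low) = 1 + 0.27·t(Low) + 0.3·t(Surplus) + 0.24·t(Medium)
t(Surplus) = 1 + 0.25·t(Low) + 0.33·t(Surplus) + 0.19·t(Medium)
t(Medium) = 1 + 0.27·t(Low) + 0.3·t(Surplus) + 0.17·t(Medium)
Solving: t(Low) = 4.6070, t(Surplus) = 4.4326, t(Medium) = 4.3056.
Expected days from Surplus to High: 4.4326.

4.4326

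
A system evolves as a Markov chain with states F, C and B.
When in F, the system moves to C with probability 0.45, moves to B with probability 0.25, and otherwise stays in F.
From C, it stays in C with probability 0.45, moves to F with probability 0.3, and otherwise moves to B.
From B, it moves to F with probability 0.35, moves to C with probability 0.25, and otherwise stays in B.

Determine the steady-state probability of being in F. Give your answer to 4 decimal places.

0.3147

Let the stationary distribution be π with π = πP and π_1 + π_2 + π_3 = 1.
π_1 = 0.3·π_1 + 0.3·π_2 + 0.35·π_3
π_2 = 0.45·π_1 + 0.45·π_2 + 0.25·π_3
Solving with the normalization constraint gives π = (0.3147, 0.3912, 0.2941).
So the stationary probability of F is 0.3147.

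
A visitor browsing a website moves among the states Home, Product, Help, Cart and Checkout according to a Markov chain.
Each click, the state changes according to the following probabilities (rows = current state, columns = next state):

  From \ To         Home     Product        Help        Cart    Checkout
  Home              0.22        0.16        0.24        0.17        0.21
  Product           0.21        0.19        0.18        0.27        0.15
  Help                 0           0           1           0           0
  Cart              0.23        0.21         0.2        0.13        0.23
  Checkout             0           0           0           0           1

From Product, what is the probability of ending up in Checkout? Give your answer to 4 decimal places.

0.4776

Let h(s) be the probability of absorption at Checkout starting from transient state s. Then h(Checkout) = 1 and h(Help) = 0. By first-step analysis:
h(Home) = 0.22·h(Home) + 0.16·h(Product) + 0.24·0 + 0.17·h(Cart) + 0.21·1
h(Product) = 0.21·h(Home) + 0.19·h(Product) + 0.18·0 + 0.27·h(Cart) + 0.15·1
h(Cart) = 0.23·h(Home) + 0.21·h(Product) + 0.2·0 + 0.13·h(Cart) + 0.23·1
Solving: h(Home) = 0.4775, h(Product) = 0.4776, h(Cart) = 0.5059.
Starting from Product, the probability is 0.4776.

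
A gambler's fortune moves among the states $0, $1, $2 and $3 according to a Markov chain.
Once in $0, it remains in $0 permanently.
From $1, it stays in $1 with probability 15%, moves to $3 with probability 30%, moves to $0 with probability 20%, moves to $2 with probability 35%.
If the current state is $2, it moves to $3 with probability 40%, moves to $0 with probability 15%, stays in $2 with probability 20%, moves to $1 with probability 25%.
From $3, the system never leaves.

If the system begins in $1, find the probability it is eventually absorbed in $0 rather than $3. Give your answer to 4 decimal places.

0.3586

Let h(s) be the probability of absorption at $0 starting from transient state s. Then h($0) = 1 and h($3) = 0. By first-step analysis:
h($1) = 0.2·1 + 0.15·h($1) + 0.35·h($2) + 0.3·0
h($2) = 0.15·1 + 0.25·h($1) + 0.2·h($2) + 0.4·0
Solving: h($1) = 0.3586, h($2) = 0.2996.
Starting from $1, the probability is 0.3586.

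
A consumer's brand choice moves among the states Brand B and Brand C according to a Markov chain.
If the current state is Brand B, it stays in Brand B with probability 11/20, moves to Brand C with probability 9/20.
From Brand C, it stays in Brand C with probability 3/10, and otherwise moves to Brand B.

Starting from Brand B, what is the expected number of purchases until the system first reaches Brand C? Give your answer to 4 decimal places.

2.2222

Let t(s) be the expected number of purchases to first reach Brand C from state s, with t(Brand C) = 0. Conditioning on the first purchase:
t(Brand B) = 1 + 0.55·t(Brand B)
Solving: t(Brand B) = 2.2222.
Expected purchases from Brand B to Brand C: 2.2222.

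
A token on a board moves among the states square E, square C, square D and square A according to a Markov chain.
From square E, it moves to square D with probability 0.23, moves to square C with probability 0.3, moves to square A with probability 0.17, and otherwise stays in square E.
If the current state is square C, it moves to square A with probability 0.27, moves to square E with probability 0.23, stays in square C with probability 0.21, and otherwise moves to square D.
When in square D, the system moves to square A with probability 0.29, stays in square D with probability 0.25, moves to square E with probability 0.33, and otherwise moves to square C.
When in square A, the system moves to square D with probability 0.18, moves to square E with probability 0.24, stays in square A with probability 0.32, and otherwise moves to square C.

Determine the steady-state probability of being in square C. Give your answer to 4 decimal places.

Let the stationary distribution be π with π = πP and π_1 + π_2 + π_3 + π_4 = 1.
π_1 = 0.3·π_1 + 0.23·π_2 + 0.33·π_3 + 0.24·π_4
π_2 = 0.3·π_1 + 0.21·π_2 + 0.13·π_3 + 0.26·π_4
π_3 = 0.23·π_1 + 0.29·π_2 + 0.25·π_3 + 0.18·π_4
Solving with the normalization constraint gives π = (0.2754, 0.2290, 0.2354, 0.2602).
So the stationary probability of square C is 0.2290.

0.2290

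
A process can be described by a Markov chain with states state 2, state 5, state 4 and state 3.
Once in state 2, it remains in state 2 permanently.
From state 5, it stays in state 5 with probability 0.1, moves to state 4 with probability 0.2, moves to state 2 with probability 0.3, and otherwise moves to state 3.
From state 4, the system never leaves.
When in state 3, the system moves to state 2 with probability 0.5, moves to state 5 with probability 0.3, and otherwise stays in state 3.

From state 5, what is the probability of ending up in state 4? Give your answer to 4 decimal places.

0.2667

Let h(s) be the probability of absorption at state 4 starting from transient state s. Then h(state 4) = 1 and h(state 2) = 0. By first-step analysis:
h(state 5) = 0.3·0 + 0.1·h(state 5) + 0.2·1 + 0.4·h(state 3)
h(state 3) = 0.5·0 + 0.3·h(state 5) + 0.2·h(state 3)
Solving: h(state 5) = 0.2667, h(state 3) = 0.1000.
Starting from state 5, the probability is 0.2667.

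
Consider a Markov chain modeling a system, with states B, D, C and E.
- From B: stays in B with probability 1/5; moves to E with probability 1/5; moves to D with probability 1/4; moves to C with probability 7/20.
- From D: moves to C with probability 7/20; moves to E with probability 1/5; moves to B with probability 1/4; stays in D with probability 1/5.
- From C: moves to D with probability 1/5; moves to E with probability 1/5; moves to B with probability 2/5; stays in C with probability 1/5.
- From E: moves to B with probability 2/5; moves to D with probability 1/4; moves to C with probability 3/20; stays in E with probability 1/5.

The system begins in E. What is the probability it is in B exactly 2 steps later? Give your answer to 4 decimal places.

0.2825

Propagate the distribution vector 2 steps from E.
After 0 steps: (0.0000, 0.0000, 0.0000, 1.0000)
After 1 step: (0.4000, 0.2500, 0.1500, 0.2000)
After 2 steps: (0.2825, 0.2300, 0.2875, 0.2000)
P(in B after 2 steps) = 0.2825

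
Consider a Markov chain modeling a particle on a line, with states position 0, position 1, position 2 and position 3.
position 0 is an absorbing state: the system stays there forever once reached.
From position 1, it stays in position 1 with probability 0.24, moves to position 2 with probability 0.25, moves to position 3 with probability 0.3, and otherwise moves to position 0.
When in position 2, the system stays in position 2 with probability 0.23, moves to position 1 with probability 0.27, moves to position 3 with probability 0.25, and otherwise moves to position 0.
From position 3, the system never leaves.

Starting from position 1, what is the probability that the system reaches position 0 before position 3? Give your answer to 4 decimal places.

0.4331

Let h(s) be the probability of absorption at position 0 starting from transient state s. Then h(position 0) = 1 and h(position 3) = 0. By first-step analysis:
h(position 1) = 0.21·1 + 0.24·h(position 1) + 0.25·h(position 2) + 0.3·0
h(position 2) = 0.25·1 + 0.27·h(position 1) + 0.23·h(position 2) + 0.25·0
Solving: h(position 1) = 0.4331, h(position 2) = 0.4765.
Starting from position 1, the probability is 0.4331.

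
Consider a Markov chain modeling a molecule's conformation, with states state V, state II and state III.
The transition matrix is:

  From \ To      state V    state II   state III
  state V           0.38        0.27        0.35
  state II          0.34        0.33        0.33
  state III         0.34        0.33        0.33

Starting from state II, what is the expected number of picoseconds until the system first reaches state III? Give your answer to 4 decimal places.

Let t(s) be the expected number of picoseconds to first reach state III from state s, with t(state III) = 0. Conditioning on the first picosecond:
t(state V) = 1 + 0.38·t(state V) + 0.27·t(state II)
t(state II) = 1 + 0.34·t(state V) + 0.33·t(state II)
Solving: t(state V) = 2.9048, t(state II) = 2.9666.
Expected picoseconds from state II to state III: 2.9666.

2.9666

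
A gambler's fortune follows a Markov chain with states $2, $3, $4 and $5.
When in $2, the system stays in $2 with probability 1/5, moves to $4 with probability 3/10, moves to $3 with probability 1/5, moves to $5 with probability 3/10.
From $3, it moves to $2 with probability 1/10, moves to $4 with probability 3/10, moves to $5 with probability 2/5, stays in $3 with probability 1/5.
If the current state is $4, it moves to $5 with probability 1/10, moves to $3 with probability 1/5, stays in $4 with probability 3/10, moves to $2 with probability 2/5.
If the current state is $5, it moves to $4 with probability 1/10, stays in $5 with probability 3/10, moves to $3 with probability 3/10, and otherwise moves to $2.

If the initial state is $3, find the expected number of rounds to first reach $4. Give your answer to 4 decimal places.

4.3348

Let t(s) be the expected number of rounds to first reach $4 from state s, with t($4) = 0. Conditioning on the first round:
t($2) = 1 + 0.2·t($2) + 0.2·t($3) + 0.3·t($5)
t($3) = 1 + 0.1·t($2) + 0.2·t($3) + 0.4·t($5)
t($5) = 1 + 0.3·t($2) + 0.3·t($3) + 0.3·t($5)
Solving: t($2) = 4.2489, t($3) = 4.3348, t($5) = 5.1073.
Expected rounds from $3 to $4: 4.3348.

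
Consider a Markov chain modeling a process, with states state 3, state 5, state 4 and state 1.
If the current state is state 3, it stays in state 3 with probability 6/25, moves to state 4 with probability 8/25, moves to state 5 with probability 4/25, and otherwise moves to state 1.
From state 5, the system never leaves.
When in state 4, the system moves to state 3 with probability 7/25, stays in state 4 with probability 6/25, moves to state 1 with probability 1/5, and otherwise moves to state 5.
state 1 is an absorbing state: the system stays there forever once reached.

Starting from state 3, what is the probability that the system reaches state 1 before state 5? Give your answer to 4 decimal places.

Let h(s) be the probability of absorption at state 1 starting from transient state s. Then h(state 1) = 1 and h(state 5) = 0. By first-step analysis:
h(state 3) = 0.24·h(state 3) + 0.16·0 + 0.32·h(state 4) + 0.28·1
h(state 4) = 0.28·h(state 3) + 0.28·0 + 0.24·h(state 4) + 0.2·1
Solving: h(state 3) = 0.5672, h(state 4) = 0.4721.
Starting from state 3, the probability is 0.5672.

0.5672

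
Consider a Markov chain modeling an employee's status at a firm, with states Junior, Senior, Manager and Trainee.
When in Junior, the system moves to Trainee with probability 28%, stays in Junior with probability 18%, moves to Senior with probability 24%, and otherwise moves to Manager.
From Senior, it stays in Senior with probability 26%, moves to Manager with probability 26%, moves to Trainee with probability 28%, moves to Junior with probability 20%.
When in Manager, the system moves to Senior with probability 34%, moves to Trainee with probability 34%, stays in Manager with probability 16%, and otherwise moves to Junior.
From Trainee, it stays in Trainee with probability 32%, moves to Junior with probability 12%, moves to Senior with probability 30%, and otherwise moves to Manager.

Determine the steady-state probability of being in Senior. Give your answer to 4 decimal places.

0.2884

Let the stationary distribution be π with π = πP and π_1 + π_2 + π_3 + π_4 = 1.
π_1 = 0.18·π_1 + 0.2·π_2 + 0.16·π_3 + 0.12·π_4
π_2 = 0.24·π_1 + 0.26·π_2 + 0.34·π_3 + 0.3·π_4
π_3 = 0.3·π_1 + 0.26·π_2 + 0.16·π_3 + 0.26·π_4
Solving with the normalization constraint gives π = (0.1625, 0.2884, 0.2423, 0.3068).
So the stationary probability of Senior is 0.2884.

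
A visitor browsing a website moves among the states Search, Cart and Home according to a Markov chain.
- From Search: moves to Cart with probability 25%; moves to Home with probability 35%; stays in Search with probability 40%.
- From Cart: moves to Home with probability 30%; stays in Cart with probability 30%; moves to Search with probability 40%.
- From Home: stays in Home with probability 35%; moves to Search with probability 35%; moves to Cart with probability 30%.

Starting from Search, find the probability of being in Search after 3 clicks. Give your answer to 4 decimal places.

0.3831

Propagate the distribution vector 3 clicks from Search.
After 0 clicks: (1.0000, 0.0000, 0.0000)
After 1 click: (0.4000, 0.2500, 0.3500)
After 2 clicks: (0.3825, 0.2800, 0.3375)
After 3 clicks: (0.3831, 0.2809, 0.3360)
P(in Search after 3 clicks) = 0.3831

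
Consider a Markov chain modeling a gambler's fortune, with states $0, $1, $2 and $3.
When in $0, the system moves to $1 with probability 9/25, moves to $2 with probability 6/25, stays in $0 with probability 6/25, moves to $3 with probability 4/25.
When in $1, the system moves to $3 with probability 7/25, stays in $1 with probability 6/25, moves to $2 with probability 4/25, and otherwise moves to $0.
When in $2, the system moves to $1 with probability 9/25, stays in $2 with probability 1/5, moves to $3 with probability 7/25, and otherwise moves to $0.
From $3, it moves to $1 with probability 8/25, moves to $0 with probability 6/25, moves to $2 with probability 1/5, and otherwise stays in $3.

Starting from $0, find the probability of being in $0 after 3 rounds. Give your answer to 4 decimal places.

0.2492

Propagate the distribution vector 3 rounds from $0.
After 0 rounds: (1.0000, 0.0000, 0.0000, 0.0000)
After 1 round: (0.2400, 0.3600, 0.2400, 0.1600)
After 2 rounds: (0.2496, 0.3104, 0.1952, 0.2448)
After 3 rounds: (0.2492, 0.3130, 0.1976, 0.2403)
P(in $0 after 3 rounds) = 0.2492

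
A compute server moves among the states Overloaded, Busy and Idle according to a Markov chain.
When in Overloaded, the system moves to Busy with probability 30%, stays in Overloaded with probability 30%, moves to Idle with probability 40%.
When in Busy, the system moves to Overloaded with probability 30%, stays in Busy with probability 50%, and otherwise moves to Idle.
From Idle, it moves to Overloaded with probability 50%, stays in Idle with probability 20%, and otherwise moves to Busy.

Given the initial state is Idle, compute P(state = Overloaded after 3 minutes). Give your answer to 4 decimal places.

0.3600

Propagate the distribution vector 3 minutes from Idle.
After 0 minutes: (0.0000, 0.0000, 1.0000)
After 1 minute: (0.5000, 0.3000, 0.2000)
After 2 minutes: (0.3400, 0.3600, 0.3000)
After 3 minutes: (0.3600, 0.3720, 0.2680)
P(in Overloaded after 3 minutes) = 0.3600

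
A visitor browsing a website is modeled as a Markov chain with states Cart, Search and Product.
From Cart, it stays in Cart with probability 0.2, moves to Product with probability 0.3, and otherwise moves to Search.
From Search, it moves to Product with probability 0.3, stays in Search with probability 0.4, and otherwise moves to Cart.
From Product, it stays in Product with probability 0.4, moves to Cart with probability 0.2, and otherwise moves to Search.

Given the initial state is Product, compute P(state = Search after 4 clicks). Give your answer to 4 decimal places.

Propagate the distribution vector 4 clicks from Product.
After 0 clicks: (0.0000, 0.0000, 1.0000)
After 1 click: (0.2000, 0.4000, 0.4000)
After 2 clicks: (0.2400, 0.4200, 0.3400)
After 3 clicks: (0.2420, 0.4240, 0.3340)
After 4 clicks: (0.2424, 0.4242, 0.3334)
P(in Search after 4 clicks) = 0.4242

0.4242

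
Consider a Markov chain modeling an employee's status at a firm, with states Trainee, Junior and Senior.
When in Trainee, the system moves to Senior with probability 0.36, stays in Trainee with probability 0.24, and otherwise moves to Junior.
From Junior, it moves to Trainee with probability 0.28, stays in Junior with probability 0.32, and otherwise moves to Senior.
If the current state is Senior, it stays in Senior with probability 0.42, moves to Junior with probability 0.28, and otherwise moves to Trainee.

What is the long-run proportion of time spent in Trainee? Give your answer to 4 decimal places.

Let the stationary distribution be π with π = πP and π_1 + π_2 + π_3 = 1.
π_1 = 0.24·π_1 + 0.28·π_2 + 0.3·π_3
π_2 = 0.4·π_1 + 0.32·π_2 + 0.28·π_3
Solving with the normalization constraint gives π = (0.2769, 0.3263, 0.3969).
So the stationary probability of Trainee is 0.2769.

0.2769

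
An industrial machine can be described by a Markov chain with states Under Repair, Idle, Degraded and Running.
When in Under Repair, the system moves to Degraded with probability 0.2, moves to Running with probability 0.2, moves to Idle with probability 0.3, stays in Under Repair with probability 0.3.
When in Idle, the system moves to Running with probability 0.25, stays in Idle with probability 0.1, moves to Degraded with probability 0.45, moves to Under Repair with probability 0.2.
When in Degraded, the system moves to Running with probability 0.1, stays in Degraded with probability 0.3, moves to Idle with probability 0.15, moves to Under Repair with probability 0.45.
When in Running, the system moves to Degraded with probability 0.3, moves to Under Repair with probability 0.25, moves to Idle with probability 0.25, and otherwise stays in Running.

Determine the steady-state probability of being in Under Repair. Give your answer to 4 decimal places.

Let the stationary distribution be π with π = πP and π_1 + π_2 + π_3 + π_4 = 1.
π_1 = 0.3·π_1 + 0.2·π_2 + 0.45·π_3 + 0.25·π_4
π_2 = 0.3·π_1 + 0.1·π_2 + 0.15·π_3 + 0.25·π_4
π_3 = 0.2·π_1 + 0.45·π_2 + 0.3·π_3 + 0.3·π_4
Solving with the normalization constraint gives π = (0.3154, 0.2051, 0.2992, 0.1803).
So the stationary probability of Under Repair is 0.3154.

0.3154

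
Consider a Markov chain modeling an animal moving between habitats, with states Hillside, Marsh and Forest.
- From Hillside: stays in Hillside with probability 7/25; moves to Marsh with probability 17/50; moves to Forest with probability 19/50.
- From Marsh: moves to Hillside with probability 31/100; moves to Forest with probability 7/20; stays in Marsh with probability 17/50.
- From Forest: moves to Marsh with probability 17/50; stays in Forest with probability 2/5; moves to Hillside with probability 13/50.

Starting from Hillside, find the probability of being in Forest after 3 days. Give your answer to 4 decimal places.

Propagate the distribution vector 3 days from Hillside.
After 0 days: (1.0000, 0.0000, 0.0000)
After 1 day: (0.2800, 0.3400, 0.3800)
After 2 days: (0.2826, 0.3400, 0.3774)
After 3 days: (0.2827, 0.3400, 0.3773)
P(in Forest after 3 days) = 0.3773

0.3773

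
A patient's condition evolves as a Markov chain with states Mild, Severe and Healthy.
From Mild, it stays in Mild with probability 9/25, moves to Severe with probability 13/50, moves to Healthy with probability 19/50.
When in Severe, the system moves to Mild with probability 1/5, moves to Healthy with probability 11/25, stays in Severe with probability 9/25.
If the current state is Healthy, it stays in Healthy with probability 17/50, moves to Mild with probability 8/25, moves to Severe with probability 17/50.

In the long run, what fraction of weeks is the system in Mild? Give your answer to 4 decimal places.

Let the stationary distribution be π with π = πP and π_1 + π_2 + π_3 = 1.
π_1 = 0.36·π_1 + 0.2·π_2 + 0.32·π_3
π_2 = 0.26·π_1 + 0.36·π_2 + 0.34·π_3
Solving with the normalization constraint gives π = (0.2930, 0.3230, 0.3840).
So the stationary probability of Mild is 0.2930.

0.2930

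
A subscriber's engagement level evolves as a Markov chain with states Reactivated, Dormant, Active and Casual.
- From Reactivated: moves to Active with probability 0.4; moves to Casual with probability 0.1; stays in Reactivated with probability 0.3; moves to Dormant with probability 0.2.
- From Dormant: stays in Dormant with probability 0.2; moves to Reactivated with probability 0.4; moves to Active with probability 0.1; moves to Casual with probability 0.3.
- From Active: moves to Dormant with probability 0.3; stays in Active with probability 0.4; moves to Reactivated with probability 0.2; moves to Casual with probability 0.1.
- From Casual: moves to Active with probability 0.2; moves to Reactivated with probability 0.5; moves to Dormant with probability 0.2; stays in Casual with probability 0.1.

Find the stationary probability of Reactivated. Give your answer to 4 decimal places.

Let the stationary distribution be π with π = πP and π_1 + π_2 + π_3 + π_4 = 1.
π_1 = 0.3·π_1 + 0.4·π_2 + 0.2·π_3 + 0.5·π_4
π_2 = 0.2·π_1 + 0.2·π_2 + 0.3·π_3 + 0.2·π_4
π_3 = 0.4·π_1 + 0.1·π_2 + 0.4·π_3 + 0.2·π_4
Solving with the normalization constraint gives π = (0.3221, 0.2302, 0.3017, 0.1460).
So the stationary probability of Reactivated is 0.3221.

0.3221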